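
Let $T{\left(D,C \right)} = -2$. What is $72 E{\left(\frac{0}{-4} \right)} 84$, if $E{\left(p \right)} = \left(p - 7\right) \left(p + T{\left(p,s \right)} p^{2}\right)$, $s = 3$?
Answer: $0$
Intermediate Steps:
$E{\left(p \right)} = \left(-7 + p\right) \left(p - 2 p^{2}\right)$ ($E{\left(p \right)} = \left(p - 7\right) \left(p - 2 p^{2}\right) = \left(-7 + p\right) \left(p - 2 p^{2}\right)$)
$72 E{\left(\frac{0}{-4} \right)} 84 = 72 \frac{0}{-4} \left(-7 - 2 \left(\frac{0}{-4}\right)^{2} + 15 \frac{0}{-4}\right) 84 = 72 \cdot 0 \left(- \frac{1}{4}\right) \left(-7 - 2 \left(0 \left(- \frac{1}{4}\right)\right)^{2} + 15 \cdot 0 \left(- \frac{1}{4}\right)\right) 84 = 72 \cdot 0 \left(-7 - 2 \cdot 0^{2} + 15 \cdot 0\right) 84 = 72 \cdot 0 \left(-7 - 0 + 0\right) 84 = 72 \cdot 0 \left(-7 + 0 + 0\right) 84 = 72 \cdot 0 \left(-7\right) 84 = 72 \cdot 0 \cdot 84 = 0 \cdot 84 = 0$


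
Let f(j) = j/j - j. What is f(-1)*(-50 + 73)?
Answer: 46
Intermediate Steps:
f(j) = 1 - j
f(-1)*(-50 + 73) = (1 - 1*(-1))*(-50 + 73) = (1 + 1)*23 = 2*23 = 46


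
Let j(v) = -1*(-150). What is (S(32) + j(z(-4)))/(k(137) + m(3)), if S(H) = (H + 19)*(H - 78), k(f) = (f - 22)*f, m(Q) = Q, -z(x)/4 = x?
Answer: -1098/7879 ≈ -0.13936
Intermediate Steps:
z(x) = -4*x
k(f) = f*(-22 + f) (k(f) = (-22 + f)*f = f*(-22 + f))
S(H) = (-78 + H)*(19 + H) (S(H) = (19 + H)*(-78 + H) = (-78 + H)*(19 + H))
j(v) = 150
(S(32) + j(z(-4)))/(k(137) + m(3)) = ((-1482 + 32² - 59*32) + 150)/(137*(-22 + 137) + 3) = ((-1482 + 1024 - 1888) + 150)/(137*115 + 3) = (-2346 + 150)/(15755 + 3) = -2196/15758 = -2196*1/15758 = -1098/7879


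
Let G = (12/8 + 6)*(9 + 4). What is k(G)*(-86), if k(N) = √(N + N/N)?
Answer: -43*√394 ≈ -853.53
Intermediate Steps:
G = 195/2 (G = (12*(⅛) + 6)*13 = (3/2 + 6)*13 = (15/2)*13 = 195/2 ≈ 97.500)
k(N) = √(1 + N) (k(N) = √(N + 1) = √(1 + N))
k(G)*(-86) = √(1 + 195/2)*(-86) = √(197/2)*(-86) = (√394/2)*(-86) = -43*√394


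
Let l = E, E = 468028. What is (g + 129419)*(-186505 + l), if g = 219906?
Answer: 98343021975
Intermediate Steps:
l = 468028
(g + 129419)*(-186505 + l) = (219906 + 129419)*(-186505 + 468028) = 349325*281523 = 98343021975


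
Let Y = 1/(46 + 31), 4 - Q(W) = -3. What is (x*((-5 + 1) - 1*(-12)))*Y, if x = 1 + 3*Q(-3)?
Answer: 16/7 ≈ 2.2857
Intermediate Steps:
Q(W) = 7 (Q(W) = 4 - 1*(-3) = 4 + 3 = 7)
Y = 1/77 ≈ 0.012987
x = 22 (x = 1 + 3*7 = 1 + 21 = 22)
(x*((-5 + 1) - 1*(-12)))*Y = (22*((-5 + 1) - 1*(-12)))*(1/77) = (22*(-4 + 12))*(1/77) = (22*8)*(1/77) = 176*(1/77) = 16/7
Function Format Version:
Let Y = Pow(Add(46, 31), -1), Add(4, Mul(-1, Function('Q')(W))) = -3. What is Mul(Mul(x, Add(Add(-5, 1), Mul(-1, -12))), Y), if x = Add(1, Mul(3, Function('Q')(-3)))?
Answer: Rational(16, 7) ≈ 2.2857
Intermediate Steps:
Function('Q')(W) = 7 (Function('Q')(W) = Add(4, Mul(-1, -3)) = Add(4, 3) = 7)
Y = Rational(1, 77) (Y = Pow(77, -1) = Rational(1, 77) ≈ 0.012987)
x = 22 (x = Add(1, Mul(3, 7)) = Add(1, 21) = 22)
Mul(Mul(x, Add(Add(-5, 1), Mul(-1, -12))), Y) = Mul(Mul(22, Add(Add(-5, 1), Mul(-1, -12))), Rational(1, 77)) = Mul(Mul(22, Add(-4, 12)), Rational(1, 77)) = Mul(Mul(22, 8), Rational(1, 77)) = Mul(176, Rational(1, 77)) = Rational(16, 7)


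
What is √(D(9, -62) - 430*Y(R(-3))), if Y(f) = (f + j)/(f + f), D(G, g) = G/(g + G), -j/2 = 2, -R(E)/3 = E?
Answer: 4*I*√188998/159 ≈ 10.937*I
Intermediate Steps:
R(E) = -3*E
j = -4 (j = -2*2 = -4)
D(G, g) = G/(G + g)
Y(f) = (-4 + f)/(2*f) (Y(f) = (f - 4)/(f + f) = (-4 + f)/((2*f)) = (-4 + f)*(1/(2*f)) = (-4 + f)/(2*f))
√(D(9, -62) - 430*Y(R(-3))) = √(9/(9 - 62) - 215*(-4 - 3*(-3))/((-3*(-3)))) = √(9/(-53) - 215*(-4 + 9)/9) = √(9*(-1/53) - 215*5/9) = √(-9/53 - 430*5/18) = √(-9/53 - 1075/9) = √(-57056/477) = 4*I*√188998/159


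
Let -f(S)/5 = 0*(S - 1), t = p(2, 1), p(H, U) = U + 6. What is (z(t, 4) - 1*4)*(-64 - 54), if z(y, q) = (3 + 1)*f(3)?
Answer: 472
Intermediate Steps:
p(H, U) = 6 + U
t = 7 (t = 6 + 1 = 7)
f(S) = 0 (f(S) = -0*(S - 1) = -0*(-1 + S) = -5*0 = 0)
z(y, q) = 0 (z(y, q) = (3 + 1)*0 = 4*0 = 0)
(z(t, 4) - 1*4)*(-64 - 54) = (0 - 1*4)*(-64 - 54) = (0 - 4)*(-118) = -4*(-118) = 472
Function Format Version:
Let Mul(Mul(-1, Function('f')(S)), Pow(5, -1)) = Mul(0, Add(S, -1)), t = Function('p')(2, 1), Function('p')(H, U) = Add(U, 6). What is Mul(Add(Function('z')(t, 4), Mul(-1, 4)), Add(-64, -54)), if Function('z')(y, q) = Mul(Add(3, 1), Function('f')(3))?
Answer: 472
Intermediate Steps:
Function('p')(H, U) = Add(6, U)
t = 7 (t = Add(6, 1) = 7)
Function('f')(S) = 0 (Function('f')(S) = Mul(-5, Mul(0, Add(S, -1))) = Mul(-5, Mul(0, Add(-1, S))) = Mul(-5, 0) = 0)
Function('z')(y, q) = 0 (Function('z')(y, q) = Mul(Add(3, 1), 0) = Mul(4, 0) = 0)
Mul(Add(Function('z')(t, 4), Mul(-1, 4)), Add(-64, -54)) = Mul(Add(0, Mul(-1, 4)), Add(-64, -54)) = Mul(Add(0, -4), -118) = Mul(-4, -118) = 472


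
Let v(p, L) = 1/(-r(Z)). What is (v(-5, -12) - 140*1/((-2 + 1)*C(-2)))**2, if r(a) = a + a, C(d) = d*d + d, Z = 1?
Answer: 19321/4 ≈ 4830.3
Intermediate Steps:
C(d) = d + d**2 (C(d) = d**2 + d = d + d**2)
r(a) = 2*a
v(p, L) = -1/2 (v(p, L) = 1/(-2) = -1/2)
(v(-5, -12) - 140*1/((-2 + 1)*C(-2)))**2 = (-1/2 - 140*(-1/(2*(1 - 2)*(-2 + 1))))**2 = (-1/2 - 140/((-(-2)*(-1))))**2 = (-1/2 - 140/((-1*2)))**2 = (-1/2 - 140/(-2))**2 = (-1/2 - 140*(-1/2))**2 = (-1/2 + 70)**2 = (139/2)**2 = 19321/4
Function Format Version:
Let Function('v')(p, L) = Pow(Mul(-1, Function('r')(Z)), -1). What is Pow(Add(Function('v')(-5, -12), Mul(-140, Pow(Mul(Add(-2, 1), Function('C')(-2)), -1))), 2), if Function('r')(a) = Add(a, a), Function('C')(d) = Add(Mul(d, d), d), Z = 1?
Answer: Rational(19321, 4) ≈ 4830.3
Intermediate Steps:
Function('C')(d) = Add(d, Pow(d, 2)) (Function('C')(d) = Add(Pow(d, 2), d) = Add(d, Pow(d, 2)))
Function('r')(a) = Mul(2, a)
Function('v')(p, L) = Rational(-1, 2) (Function('v')(p, L) = Pow(Mul(-1, Mul(2, 1)), -1) = Pow(Mul(-1, 2), -1) = Pow(-2, -1) = Rational(-1, 2))
Pow(Add(Function('v')(-5, -12), Mul(-140, Pow(Mul(Add(-2, 1), Function('C')(-2)), -1))), 2) = Pow(Add(Rational(-1, 2), Mul(-140, Pow(Mul(Add(-2, 1), Mul(-2, Add(1, -2))), -1))), 2) = Pow(Add(Rational(-1, 2), Mul(-140, Pow(Mul(-1, Mul(-2, -1)), -1))), 2) = Pow(Add(Rational(-1, 2), Mul(-140, Pow(Mul(-1, 2), -1))), 2) = Pow(Add(Rational(-1, 2), Mul(-140, Pow(-2, -1))), 2) = Pow(Add(Rational(-1, 2), Mul(-140, Rational(-1, 2))), 2) = Pow(Add(Rational(-1, 2), 70), 2) = Pow(Rational(139, 2), 2) = Rational(19321, 4)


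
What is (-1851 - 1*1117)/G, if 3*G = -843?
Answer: 2968/281 ≈ 10.562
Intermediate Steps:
G = -281 (G = (⅓)*(-843) = -281)
(-1851 - 1*1117)/G = (-1851 - 1*1117)/(-281) = (-1851 - 1117)*(-1/281) = -2968*(-1/281) = 2968/281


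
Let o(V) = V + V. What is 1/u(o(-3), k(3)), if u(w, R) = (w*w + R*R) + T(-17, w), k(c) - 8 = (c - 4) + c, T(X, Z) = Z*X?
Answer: 1/238 ≈ 0.0042017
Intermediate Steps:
o(V) = 2*V
T(X, Z) = X*Z
k(c) = 4 + 2*c (k(c) = 8 + ((c - 4) + c) = 8 + ((-4 + c) + c) = 8 + (-4 + 2*c) = 4 + 2*c)
u(w, R) = R² + w² - 17*w (u(w, R) = (w*w + R*R) - 17*w = (w² + R²) - 17*w = (R² + w²) - 17*w = R² + w² - 17*w)
1/u(o(-3), k(3)) = 1/((4 + 2*3)² + (2*(-3))² - 34*(-3)) = 1/((4 + 6)² + (-6)² - 17*(-6)) = 1/(10² + 36 + 102) = 1/(100 + 36 + 102) = 1/238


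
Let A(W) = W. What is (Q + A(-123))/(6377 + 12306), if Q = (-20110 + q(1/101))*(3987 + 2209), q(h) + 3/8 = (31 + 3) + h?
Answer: -25127442793/3773966 ≈ -6658.1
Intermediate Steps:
q(h) = 269/8 + h (q(h) = -3/8 + ((31 + 3) + h) = -3/8 + (34 + h) = 269/8 + h)
Q = -25127417947/202 (Q = (-20110 + (269/8 + 1/101))*(3987 + 2209) = (-20110 + (269/8 + 1/101))*6196 = (-20110 + 27177/808)*6196 = -16221703/808*6196 = -25127417947/202 ≈ -1.2439e+8)
(Q + A(-123))/(6377 + 12306) = (-25127417947/202 - 123)/(6377 + 12306) = -25127442793/202/18683 = -25127442793/202*1/18683 = -25127442793/3773966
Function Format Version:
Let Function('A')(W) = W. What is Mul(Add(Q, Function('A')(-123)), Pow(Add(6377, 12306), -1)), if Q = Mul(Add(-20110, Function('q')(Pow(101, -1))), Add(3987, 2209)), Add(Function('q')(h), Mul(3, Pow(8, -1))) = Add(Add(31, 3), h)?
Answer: Rational(-25127442793, 3773966) ≈ -6658.1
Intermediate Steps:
Function('q')(h) = Add(Rational(269, 8), h) (Function('q')(h) = Add(Rational(-3, 8), Add(Add(31, 3), h)) = Add(Rational(-3, 8), Add(34, h)) = Add(Rational(269, 8), h))
Q = Rational(-25127417947, 202) (Q = Mul(Add(-20110, Add(Rational(269, 8), Pow(101, -1))), Add(3987, 2209)) = Mul(Add(-20110, Add(Rational(269, 8), Rational(1, 101))), 6196) = Mul(Add(-20110, Rational(27177, 808)), 6196) = Mul(Rational(-16221703, 808), 6196) = Rational(-25127417947, 202) ≈ -1.2439e+8)
Mul(Add(Q, Function('A')(-123)), Pow(Add(6377, 12306), -1)) = Mul(Add(Rational(-25127417947, 202), -123), Pow(Add(6377, 12306), -1)) = Mul(Rational(-25127442793, 202), Pow(18683, -1)) = Mul(Rational(-25127442793, 202), Rational(1, 18683)) = Rational(-25127442793, 3773966)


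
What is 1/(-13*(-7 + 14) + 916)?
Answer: 1/825 ≈ 0.0012121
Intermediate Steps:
1/(-13*(-7 + 14) + 916) = 1/(-13*7 + 916) = 1/(-91 + 916) = 1/825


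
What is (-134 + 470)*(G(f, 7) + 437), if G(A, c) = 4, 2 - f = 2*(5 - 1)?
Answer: 148176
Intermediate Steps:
f = -6 (f = 2 - 2*(5 - 1) = 2 - 2*4 = 2 - 1*8 = 2 - 8 = -6)
(-134 + 470)*(G(f, 7) + 437) = (-134 + 470)*(4 + 437) = 336*441 = 148176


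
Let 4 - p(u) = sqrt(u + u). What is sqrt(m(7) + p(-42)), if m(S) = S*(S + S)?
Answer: sqrt(102 - 2*I*sqrt(21)) ≈ 10.11 - 0.45329*I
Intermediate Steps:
m(S) = 2*S**2 (m(S) = S*(2*S) = 2*S**2)
p(u) = 4 - sqrt(2)*sqrt(u) (p(u) = 4 - sqrt(u + u) = 4 - sqrt(2*u) = 4 - sqrt(2)*sqrt(u))
sqrt(m(7) + p(-42)) = sqrt(2*7**2 + (4 - sqrt(2)*sqrt(-42))) = sqrt(2*49 + (4 - sqrt(2)*I*sqrt(42))) = sqrt(98 + (4 - 2*I*sqrt(21))) = sqrt(102 - 2*I*sqrt(21))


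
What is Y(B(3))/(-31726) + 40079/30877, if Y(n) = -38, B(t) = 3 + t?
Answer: 636359840/489801851 ≈ 1.2992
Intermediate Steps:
Y(B(3))/(-31726) + 40079/30877 = -38/(-31726) + 40079/30877 = -38*(-1/31726) + 40079*(1/30877) = 19/15863 + 40079/30877 = 636359840/489801851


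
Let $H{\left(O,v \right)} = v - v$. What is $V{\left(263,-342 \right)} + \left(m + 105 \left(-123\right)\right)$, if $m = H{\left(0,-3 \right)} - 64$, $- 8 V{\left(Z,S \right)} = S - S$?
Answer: $-12979$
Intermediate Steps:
$H{\left(O,v \right)} = 0$
$V{\left(Z,S \right)} = 0$ ($V{\left(Z,S \right)} = - \frac{S - S}{8} = \left(- \frac{1}{8}\right) 0 = 0$)
$m = -64$ ($m = 0 - 64 = -64$)
$V{\left(263,-342 \right)} + \left(m + 105 \left(-123\right)\right) = 0 + \left(-64 + 105 \left(-123\right)\right) = 0 - 12979 = -12979$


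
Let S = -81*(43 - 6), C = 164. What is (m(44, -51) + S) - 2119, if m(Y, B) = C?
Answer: -4952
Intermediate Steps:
m(Y, B) = 164
S = -2997 (S = -81*37 = -2997)
(m(44, -51) + S) - 2119 = (164 - 2997) - 2119 = -2833 - 2119 = -4952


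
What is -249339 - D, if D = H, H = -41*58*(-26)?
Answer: -311167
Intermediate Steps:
H = 61828 (H = -2378*(-26) = 61828)
D = 61828
-249339 - D = -249339 - 1*61828 = -249339 - 61828 = -311167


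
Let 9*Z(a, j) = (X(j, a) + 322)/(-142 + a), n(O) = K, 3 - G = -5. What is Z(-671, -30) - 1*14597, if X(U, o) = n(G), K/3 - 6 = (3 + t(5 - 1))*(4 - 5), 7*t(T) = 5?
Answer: -747646045/51219 ≈ -14597.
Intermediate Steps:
t(T) = 5/7 (t(T) = (⅐)*5 = 5/7)
G = 8 (G = 3 - 1*(-5) = 3 + 5 = 8)
K = 48/7 (K = 18 + 3*((3 + 5/7)*(4 - 5)) = 18 + 3*((26/7)*(-1)) = 18 + 3*(-26/7) = 18 - 78/7 = 48/7 ≈ 6.8571)
n(O) = 48/7
X(U, o) = 48/7
Z(a, j) = 2302/(63*(-142 + a)) (Z(a, j) = ((48/7 + 322)/(-142 + a))/9 = (2302/(7*(-142 + a)))/9 = 2302/(63*(-142 + a)))
Z(-671, -30) - 1*14597 = 2302/(63*(-142 - 671)) - 1*14597 = (2302/63)/(-813) - 14597 = (2302/63)*(-1/813) - 14597 = -2302/51219 - 14597 = -747646045/51219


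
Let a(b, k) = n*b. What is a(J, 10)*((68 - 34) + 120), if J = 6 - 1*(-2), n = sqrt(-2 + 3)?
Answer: 1232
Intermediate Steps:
n = 1 (n = sqrt(1) = 1)
J = 8 (J = 6 + 2 = 8)
a(b, k) = b (a(b, k) = 1*b = b)
a(J, 10)*((68 - 34) + 120) = 8*((68 - 34) + 120) = 8*(34 + 120) = 8*154 = 1232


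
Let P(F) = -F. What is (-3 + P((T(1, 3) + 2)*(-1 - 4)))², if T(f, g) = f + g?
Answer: 729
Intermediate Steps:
(-3 + P((T(1, 3) + 2)*(-1 - 4)))² = (-3 - ((1 + 3) + 2)*(-1 - 4))² = (-3 - (4 + 2)*(-5))² = (-3 - 6*(-5))² = (-3 - 1*(-30))² = (-3 + 30)² = 27² = 729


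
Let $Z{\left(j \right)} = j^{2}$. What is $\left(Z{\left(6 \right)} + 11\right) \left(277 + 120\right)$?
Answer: $18659$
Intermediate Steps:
$\left(Z{\left(6 \right)} + 11\right) \left(277 + 120\right) = \left(6^{2} + 11\right) \left(277 + 120\right) = \left(36 + 11\right) 397 = 47 \cdot 397 = 18659$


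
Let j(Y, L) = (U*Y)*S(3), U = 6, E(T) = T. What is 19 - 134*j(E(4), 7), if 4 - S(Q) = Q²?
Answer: 16099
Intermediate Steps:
S(Q) = 4 - Q²
j(Y, L) = -30*Y (j(Y, L) = (6*Y)*(4 - 1*3²) = (6*Y)*(4 - 1*9) = (6*Y)*(4 - 9) = (6*Y)*(-5) = -30*Y)
19 - 134*j(E(4), 7) = 19 - (-4020)*4 = 19 - 134*(-120) = 19 + 16080 = 16099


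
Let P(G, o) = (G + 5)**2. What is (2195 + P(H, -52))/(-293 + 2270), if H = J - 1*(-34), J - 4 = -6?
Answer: 1188/659 ≈ 1.8027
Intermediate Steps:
J = -2 (J = 4 - 6 = -2)
H = 32 (H = -2 - 1*(-34) = -2 + 34 = 32)
P(G, o) = (5 + G)**2
(2195 + P(H, -52))/(-293 + 2270) = (2195 + (5 + 32)**2)/(-293 + 2270) = (2195 + 37**2)/1977 = (2195 + 1369)*(1/1977) = 3564*(1/1977) = 1188/659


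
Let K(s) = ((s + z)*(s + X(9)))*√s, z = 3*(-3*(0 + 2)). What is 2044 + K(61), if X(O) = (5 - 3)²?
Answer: 2044 + 2795*√61 ≈ 23874.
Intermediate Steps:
z = -18 (z = 3*(-3*2) = 3*(-6) = -18)
X(O) = 4 (X(O) = 2² = 4)
K(s) = √s*(-18 + s)*(4 + s) (K(s) = ((s - 18)*(s + 4))*√s = ((-18 + s)*(4 + s))*√s = √s*(-18 + s)*(4 + s))
2044 + K(61) = 2044 + √61*(-72 + 61² - 14*61) = 2044 + √61*(-72 + 3721 - 854) = 2044 + √61*2795 = 2044 + 2795*√61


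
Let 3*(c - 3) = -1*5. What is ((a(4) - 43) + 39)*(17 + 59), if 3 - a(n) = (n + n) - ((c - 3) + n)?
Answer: -1520/3 ≈ -506.67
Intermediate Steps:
c = 4/3 (c = 3 + (-1*5)/3 = 3 + (1/3)*(-5) = 3 - 5/3 = 4/3 ≈ 1.3333)
a(n) = 4/3 - n (a(n) = 3 - ((n + n) - ((4/3 - 3) + n)) = 3 - (2*n - (-5/3 + n)) = 3 - (2*n + (5/3 - n)) = 3 - (5/3 + n) = 3 + (-5/3 - n) = 4/3 - n)
((a(4) - 43) + 39)*(17 + 59) = (((4/3 - 1*4) - 43) + 39)*(17 + 59) = (((4/3 - 4) - 43) + 39)*76 = ((-8/3 - 43) + 39)*76 = (-137/3 + 39)*76 = -20/3*76 = -1520/3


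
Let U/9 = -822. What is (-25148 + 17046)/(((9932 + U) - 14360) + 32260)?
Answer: -4051/10217 ≈ -0.39650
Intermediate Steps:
U = -7398 (U = 9*(-822) = -7398)
(-25148 + 17046)/(((9932 + U) - 14360) + 32260) = (-25148 + 17046)/(((9932 - 7398) - 14360) + 32260) = -8102/((2534 - 14360) + 32260) = -8102/(-11826 + 32260) = -8102/20434 = -8102*1/20434 = -4051/10217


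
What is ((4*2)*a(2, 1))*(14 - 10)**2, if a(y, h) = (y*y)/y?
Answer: 256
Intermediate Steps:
a(y, h) = y (a(y, h) = y**2/y = y)
((4*2)*a(2, 1))*(14 - 10)**2 = ((4*2)*2)*(14 - 10)**2 = (8*2)*4**2 = 16*16 = 256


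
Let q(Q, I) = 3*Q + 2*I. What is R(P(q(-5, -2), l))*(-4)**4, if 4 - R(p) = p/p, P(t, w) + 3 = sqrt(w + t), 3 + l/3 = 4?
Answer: 768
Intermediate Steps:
q(Q, I) = 2*I + 3*Q
l = 3 (l = -9 + 3*4 = -9 + 12 = 3)
P(t, w) = -3 + sqrt(t + w) (P(t, w) = -3 + sqrt(w + t) = -3 + sqrt(t + w))
R(p) = 3 (R(p) = 4 - p/p = 4 - 1*1 = 4 - 1 = 3)
R(P(q(-5, -2), l))*(-4)**4 = 3*(-4)**4 = 3*256 = 768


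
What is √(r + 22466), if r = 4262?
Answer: 2*√6682 ≈ 163.49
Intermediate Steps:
√(r + 22466) = √(4262 + 22466) = √26728 = 2*√6682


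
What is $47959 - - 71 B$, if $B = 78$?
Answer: $53497$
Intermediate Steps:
$47959 - - 71 B = 47959 - \left(-71\right) 78 = 47959 - -5538 = 47959 + 5538 = 53497$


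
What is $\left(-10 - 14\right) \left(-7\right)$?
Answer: $168$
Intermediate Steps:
$\left(-10 - 14\right) \left(-7\right) = \left(-24\right) \left(-7\right) = 168$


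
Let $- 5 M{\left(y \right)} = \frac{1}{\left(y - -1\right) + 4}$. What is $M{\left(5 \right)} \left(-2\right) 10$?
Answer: $\frac{2}{5} \approx 0.4$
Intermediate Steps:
$M{\left(y \right)} = - \frac{1}{5 \left(5 + y\right)}$ ($M{\left(y \right)} = - \frac{1}{5 \left(\left(y - -1\right) + 4\right)} = - \frac{1}{5 \left(\left(y + 1\right) + 4\right)} = - \frac{1}{5 \left(\left(1 + y\right) + 4\right)} = - \frac{1}{5 \left(5 + y\right)}$)
$M{\left(5 \right)} \left(-2\right) 10 = - \frac{1}{25 + 5 \cdot 5} \left(-2\right) 10 = - \frac{1}{25 + 25} \left(-2\right) 10 = - \frac{1}{50} \left(-2\right) 10 = \left(-1\right) \frac{1}{50} \left(-2\right) 10 = \left(- \frac{1}{50}\right) \left(-2\right) 10 = \frac{1}{25} \cdot 10 = \frac{2}{5}$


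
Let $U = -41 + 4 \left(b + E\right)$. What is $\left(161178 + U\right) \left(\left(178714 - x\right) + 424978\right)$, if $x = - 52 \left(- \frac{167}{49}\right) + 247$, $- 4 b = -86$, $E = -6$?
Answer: $\frac{4765061945079}{49} \approx 9.7246 \cdot 10^{10}$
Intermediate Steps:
$b = \frac{43}{2}$ ($b = \left(- \frac{1}{4}\right) \left(-86\right) = \frac{43}{2} \approx 21.5$)
$x = \frac{20787}{49}$ ($x = - 52 \left(\left(-167\right) \frac{1}{49}\right) + 247 = \left(-52\right) \left(- \frac{167}{49}\right) + 247 = \frac{8684}{49} + 247 = \frac{20787}{49} \approx 424.22$)
$U = 21$ ($U = -41 + 4 \left(\frac{43}{2} - 6\right) = -41 + 4 \cdot \frac{31}{2} = -41 + 62 = 21$)
$\left(161178 + U\right) \left(\left(178714 - x\right) + 424978\right) = \left(161178 + 21\right) \left(\left(178714 - \frac{20787}{49}\right) + 424978\right) = 161199 \left(\left(178714 - \frac{20787}{49}\right) + 424978\right) = 161199 \left(\frac{8736199}{49} + 424978\right) = 161199 \cdot \frac{29560121}{49} = \frac{4765061945079}{49}$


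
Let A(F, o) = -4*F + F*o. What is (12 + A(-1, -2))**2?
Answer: 324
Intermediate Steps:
(12 + A(-1, -2))**2 = (12 - (-4 - 2))**2 = (12 - 1*(-6))**2 = (12 + 6)**2 = 18**2 = 324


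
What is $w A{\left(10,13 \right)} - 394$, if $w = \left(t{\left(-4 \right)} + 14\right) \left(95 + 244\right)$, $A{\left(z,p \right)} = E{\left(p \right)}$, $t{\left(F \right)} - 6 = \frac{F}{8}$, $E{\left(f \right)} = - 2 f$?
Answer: $-172267$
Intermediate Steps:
$t{\left(F \right)} = 6 + \frac{F}{8}$
$A{\left(z,p \right)} = - 2 p$
$w = \frac{13221}{2}$ ($w = \left(\left(6 + \frac{1}{8} \left(-4\right)\right) + 14\right) \left(95 + 244\right) = \left(\left(6 - \frac{1}{2}\right) + 14\right) 339 = \left(\frac{11}{2} + 14\right) 339 = \frac{39}{2} \cdot 339 = \frac{13221}{2} \approx 6610.5$)
$w A{\left(10,13 \right)} - 394 = \frac{13221 \left(\left(-2\right) 13\right)}{2} - 394 = \frac{13221}{2} \left(-26\right) - 394 = -171873 - 394 = -172267$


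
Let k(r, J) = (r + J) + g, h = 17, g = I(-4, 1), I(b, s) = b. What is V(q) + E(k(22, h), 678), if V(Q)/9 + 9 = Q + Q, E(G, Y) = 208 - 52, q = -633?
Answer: -11319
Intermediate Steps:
g = -4
k(r, J) = -4 + J + r (k(r, J) = (r + J) - 4 = (J + r) - 4 = -4 + J + r)
E(G, Y) = 156
V(Q) = -81 + 18*Q (V(Q) = -81 + 9*(Q + Q) = -81 + 9*(2*Q) = -81 + 18*Q)
V(q) + E(k(22, h), 678) = (-81 + 18*(-633)) + 156 = (-81 - 11394) + 156 = -11475 + 156 = -11319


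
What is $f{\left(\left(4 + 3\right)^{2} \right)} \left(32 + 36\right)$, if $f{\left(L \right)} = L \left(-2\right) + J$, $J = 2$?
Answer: $-6528$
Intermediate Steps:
$f{\left(L \right)} = 2 - 2 L$ ($f{\left(L \right)} = L \left(-2\right) + 2 = - 2 L + 2 = 2 - 2 L$)
$f{\left(\left(4 + 3\right)^{2} \right)} \left(32 + 36\right) = \left(2 - 2 \left(4 + 3\right)^{2}\right) \left(32 + 36\right) = \left(2 - 2 \cdot 7^{2}\right) 68 = \left(2 - 98\right) 68 = \left(-96\right) 68 = -6528$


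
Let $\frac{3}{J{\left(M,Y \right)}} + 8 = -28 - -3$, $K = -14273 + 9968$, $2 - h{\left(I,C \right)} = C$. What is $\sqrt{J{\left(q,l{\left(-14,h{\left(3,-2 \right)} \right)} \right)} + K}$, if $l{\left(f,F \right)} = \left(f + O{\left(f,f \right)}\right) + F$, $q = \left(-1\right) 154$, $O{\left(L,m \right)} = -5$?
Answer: $\frac{2 i \sqrt{130229}}{11} \approx 65.613 i$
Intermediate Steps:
$q = -154$
$h{\left(I,C \right)} = 2 - C$
$l{\left(f,F \right)} = -5 + F + f$ ($l{\left(f,F \right)} = \left(f - 5\right) + F = \left(-5 + f\right) + F = -5 + F + f$)
$K = -4305$
$J{\left(M,Y \right)} = - \frac{1}{11}$ ($J{\left(M,Y \right)} = \frac{3}{-8 - 25} = \frac{3}{-33} = 3 \left(- \frac{1}{33}\right) = - \frac{1}{11}$)
$\sqrt{J{\left(q,l{\left(-14,h{\left(3,-2 \right)} \right)} \right)} + K} = \sqrt{- \frac{1}{11} - 4305} = \sqrt{- \frac{47356}{11}} = \frac{2 i \sqrt{130229}}{11}$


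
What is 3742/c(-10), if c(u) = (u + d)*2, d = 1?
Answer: -1871/9 ≈ -207.89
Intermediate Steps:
c(u) = 2 + 2*u (c(u) = (u + 1)*2 = (1 + u)*2 = 2 + 2*u)
3742/c(-10) = 3742/(2 + 2*(-10)) = 3742/(2 - 20) = 3742/(-18) = 3742*(-1/18) = -1871/9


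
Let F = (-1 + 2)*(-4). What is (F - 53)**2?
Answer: 3249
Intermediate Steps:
F = -4 (F = 1*(-4) = -4)
(F - 53)**2 = (-4 - 53)**2 = (-57)**2 = 3249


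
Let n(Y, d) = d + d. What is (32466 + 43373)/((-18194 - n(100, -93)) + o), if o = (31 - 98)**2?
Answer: -75839/13519 ≈ -5.6098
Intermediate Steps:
o = 4489 (o = (-67)**2 = 4489)
n(Y, d) = 2*d
(32466 + 43373)/((-18194 - n(100, -93)) + o) = (32466 + 43373)/((-18194 - 2*(-93)) + 4489) = 75839/((-18194 - 1*(-186)) + 4489) = 75839/((-18194 + 186) + 4489) = 75839/(-18008 + 4489) = 75839/(-13519) = 75839*(-1/13519) = -75839/13519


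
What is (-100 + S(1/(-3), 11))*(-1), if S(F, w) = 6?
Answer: 94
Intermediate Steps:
(-100 + S(1/(-3), 11))*(-1) = (-100 + 6)*(-1) = -94*(-1) = 94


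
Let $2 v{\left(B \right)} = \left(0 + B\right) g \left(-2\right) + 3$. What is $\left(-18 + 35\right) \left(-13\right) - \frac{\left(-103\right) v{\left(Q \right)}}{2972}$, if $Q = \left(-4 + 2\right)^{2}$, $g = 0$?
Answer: $- \frac{1313315}{5944} \approx -220.95$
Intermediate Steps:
$Q = 4$ ($Q = \left(-2\right)^{2} = 4$)
$v{\left(B \right)} = \frac{3}{2}$ ($v{\left(B \right)} = \frac{\left(0 + B\right) 0 \left(-2\right) + 3}{2} = \frac{B 0 \left(-2\right) + 3}{2} = \frac{0 \left(-2\right) + 3}{2} = \frac{0 + 3}{2} = \frac{1}{2} \cdot 3 = \frac{3}{2}$)
$\left(-18 + 35\right) \left(-13\right) - \frac{\left(-103\right) v{\left(Q \right)}}{2972} = \left(-18 + 35\right) \left(-13\right) - \frac{\left(-103\right) \frac{3}{2}}{2972} = 17 \left(-13\right) - \left(- \frac{309}{2}\right) \frac{1}{2972} = -221 - - \frac{309}{5944} = -221 + \frac{309}{5944} = - \frac{1313315}{5944}$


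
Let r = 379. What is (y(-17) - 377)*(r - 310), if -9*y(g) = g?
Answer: -77648/3 ≈ -25883.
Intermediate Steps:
y(g) = -g/9
(y(-17) - 377)*(r - 310) = (-⅑*(-17) - 377)*(379 - 310) = (17/9 - 377)*69 = -3376/9*69 = -77648/3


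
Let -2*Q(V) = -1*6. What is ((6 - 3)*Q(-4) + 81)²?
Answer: 8100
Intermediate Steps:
Q(V) = 3 (Q(V) = -(-1)*6/2 = -½*(-6) = 3)
((6 - 3)*Q(-4) + 81)² = ((6 - 3)*3 + 81)² = (3*3 + 81)² = (9 + 81)² = 90² = 8100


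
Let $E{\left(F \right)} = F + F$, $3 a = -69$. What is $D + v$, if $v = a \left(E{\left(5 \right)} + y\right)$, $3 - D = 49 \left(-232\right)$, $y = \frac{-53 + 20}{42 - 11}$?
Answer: $\frac{346130}{31} \approx 11165.0$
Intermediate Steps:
$y = - \frac{33}{31} \approx -1.0645$
$a = -23$ ($a = \frac{1}{3} \left(-69\right) = -23$)
$E{\left(F \right)} = 2 F$
$D = 11371$ ($D = 3 - 49 \left(-232\right) = 3 - -11368 = 3 + 11368 = 11371$)
$v = - \frac{6371}{31}$ ($v = - 23 \left(2 \cdot 5 - \frac{33}{31}\right) = - 23 \left(10 - \frac{33}{31}\right) = \left(-23\right) \frac{277}{31} = - \frac{6371}{31} \approx -205.52$)
$D + v = 11371 - \frac{6371}{31} = \frac{346130}{31}$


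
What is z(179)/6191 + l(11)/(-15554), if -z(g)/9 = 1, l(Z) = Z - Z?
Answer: -9/6191 ≈ -0.0014537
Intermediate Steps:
l(Z) = 0
z(g) = -9 (z(g) = -9*1 = -9)
z(179)/6191 + l(11)/(-15554) = -9/6191 + 0/(-15554) = -9*1/6191 + 0*(-1/15554) = -9/6191 + 0 = -9/6191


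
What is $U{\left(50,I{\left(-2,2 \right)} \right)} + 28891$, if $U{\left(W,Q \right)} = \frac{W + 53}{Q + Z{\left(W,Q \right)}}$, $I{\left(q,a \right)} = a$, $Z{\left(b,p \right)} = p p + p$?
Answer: $\frac{231231}{8} \approx 28904.0$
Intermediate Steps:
$Z{\left(b,p \right)} = p + p^{2}$ ($Z{\left(b,p \right)} = p^{2} + p = p + p^{2}$)
$U{\left(W,Q \right)} = \frac{53 + W}{Q + Q \left(1 + Q\right)}$ ($U{\left(W,Q \right)} = \frac{W + 53}{Q + Q \left(1 + Q\right)} = \frac{53 + W}{Q + Q \left(1 + Q\right)}$)
$U{\left(50,I{\left(-2,2 \right)} \right)} + 28891 = \frac{53 + 50}{2 \left(2 + 2\right)} + 28891 = \frac{1}{2} \cdot \frac{1}{4} \cdot 103 + 28891 = \frac{103}{8} + 28891 = \frac{231231}{8}$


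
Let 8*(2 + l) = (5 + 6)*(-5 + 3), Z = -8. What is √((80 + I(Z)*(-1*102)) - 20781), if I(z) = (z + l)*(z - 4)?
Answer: I*√36307 ≈ 190.54*I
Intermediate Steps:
l = -19/4 (l = -2 + ((5 + 6)*(-5 + 3))/8 = -2 + (11*(-2))/8 = -2 + (⅛)*(-22) = -2 - 11/4 = -19/4 ≈ -4.7500)
I(z) = (-4 + z)*(-19/4 + z) (I(z) = (z - 19/4)*(z - 4) = (-19/4 + z)*(-4 + z) = (-4 + z)*(-19/4 + z))
√((80 + I(Z)*(-1*102)) - 20781) = √((80 + (19 + (-8)² - 35/4*(-8))*(-1*102)) - 20781) = √((80 + (19 + 64 + 70)*(-102)) - 20781) = √((80 + 153*(-102)) - 20781) = √((80 - 15606) - 20781) = √(-15526 - 20781) = √(-36307) = I*√36307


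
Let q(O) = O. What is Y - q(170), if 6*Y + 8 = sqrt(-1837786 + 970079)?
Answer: -514/3 + I*sqrt(867707)/6 ≈ -171.33 + 155.25*I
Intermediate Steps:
Y = -4/3 + I*sqrt(867707)/6 (Y = -4/3 + sqrt(-1837786 + 970079)/6 = -4/3 + sqrt(-867707)/6 = -4/3 + (I*sqrt(867707))/6 = -4/3 + I*sqrt(867707)/6 ≈ -1.3333 + 155.25*I)
Y - q(170) = (-4/3 + I*sqrt(867707)/6) - 1*170 = (-4/3 + I*sqrt(867707)/6) - 170 = -514/3 + I*sqrt(867707)/6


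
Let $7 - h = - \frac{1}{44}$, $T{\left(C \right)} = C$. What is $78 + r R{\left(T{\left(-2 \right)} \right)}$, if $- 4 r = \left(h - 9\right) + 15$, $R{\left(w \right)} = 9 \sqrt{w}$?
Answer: $78 - \frac{5157 i \sqrt{2}}{176} \approx 78.0 - 41.438 i$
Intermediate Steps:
$h = \frac{309}{44}$ ($h = 7 - - \frac{1}{44} = 7 + \frac{1}{44} = \frac{309}{44} \approx 7.0227$)
$r = - \frac{573}{176}$ ($r = - \frac{\left(\frac{309}{44} - 9\right) + 15}{4} = - \frac{- \frac{87}{44} + 15}{4} = \left(- \frac{1}{4}\right) \frac{573}{44} = - \frac{573}{176} \approx -3.2557$)
$78 + r R{\left(T{\left(-2 \right)} \right)} = 78 - \frac{573 \cdot 9 \sqrt{-2}}{176} = 78 - \frac{573 \cdot 9 i \sqrt{2}}{176} = 78 - \frac{5157 i \sqrt{2}}{176}$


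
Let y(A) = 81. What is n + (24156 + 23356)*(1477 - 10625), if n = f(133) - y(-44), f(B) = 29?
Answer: -434639828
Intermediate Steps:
n = -52 (n = 29 - 1*81 = 29 - 81 = -52)
n + (24156 + 23356)*(1477 - 10625) = -52 + (24156 + 23356)*(1477 - 10625) = -52 + 47512*(-9148) = -52 - 434639776 = -434639828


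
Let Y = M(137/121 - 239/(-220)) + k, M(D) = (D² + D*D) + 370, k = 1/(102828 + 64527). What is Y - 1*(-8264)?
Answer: 847181300535271/98009782200 ≈ 8643.8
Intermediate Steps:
k = 1/167355 ≈ 5.9753e-6
M(D) = 370 + 2*D² (M(D) = (D² + D²) + 370 = 2*D² + 370 = 370 + 2*D²)
Y = 37228460434471/98009782200 (Y = (370 + 2*(137/121 - 239/(-220))²) + 1/167355 = (370 + 2*(137*(1/121) - 239*(-1/220))²) + 1/167355 = (370 + 2*(137/121 + 239/220)²) + 1/167355 = (370 + 2*(5369/2420)²) + 1/167355 = (370 + 2*(28826161/5856400)) + 1/167355 = (370 + 28826161/2928200) + 1/167355 = 1112260161/2928200 + 1/167355 = 37228460434471/98009782200 ≈ 379.84)
Y - 1*(-8264) = 37228460434471/98009782200 - 1*(-8264) = 37228460434471/98009782200 + 8264 = 847181300535271/98009782200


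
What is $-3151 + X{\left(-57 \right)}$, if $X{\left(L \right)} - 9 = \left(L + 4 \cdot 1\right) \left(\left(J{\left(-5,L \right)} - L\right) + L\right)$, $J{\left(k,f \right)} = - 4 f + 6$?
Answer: $-15544$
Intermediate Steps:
$J{\left(k,f \right)} = 6 - 4 f$
$X{\left(L \right)} = 9 + \left(4 + L\right) \left(6 - 4 L\right)$ ($X{\left(L \right)} = 9 + \left(L + 4 \cdot 1\right) \left(\left(\left(6 - 4 L\right) - L\right) + L\right) = 9 + \left(L + 4\right) \left(\left(6 - 5 L\right) + L\right) = 9 + \left(4 + L\right) \left(6 - 4 L\right)$)
$-3151 + X{\left(-57 \right)} = -3151 - \left(-603 + 12996\right) = -3151 + \left(33 + 570 - 12996\right) = -3151 - 12393 = -15544$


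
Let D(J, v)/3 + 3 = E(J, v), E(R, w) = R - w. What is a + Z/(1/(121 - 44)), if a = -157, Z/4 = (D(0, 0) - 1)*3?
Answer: -9397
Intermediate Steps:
D(J, v) = -9 - 3*v + 3*J (D(J, v) = -9 + 3*(J - v) = -9 + (-3*v + 3*J) = -9 - 3*v + 3*J)
Z = -120 (Z = 4*(((-9 - 3*0 + 3*0) - 1)*3) = 4*(((-9 + 0 + 0) - 1)*3) = 4*((-9 - 1)*3) = 4*(-10*3) = 4*(-30) = -120)
a + Z/(1/(121 - 44)) = -157 - 120/(1/(121 - 44)) = -157 - 120/(1/77) = -157 - 120/1/77 = -157 - 120*77 = -157 - 9240 = -9397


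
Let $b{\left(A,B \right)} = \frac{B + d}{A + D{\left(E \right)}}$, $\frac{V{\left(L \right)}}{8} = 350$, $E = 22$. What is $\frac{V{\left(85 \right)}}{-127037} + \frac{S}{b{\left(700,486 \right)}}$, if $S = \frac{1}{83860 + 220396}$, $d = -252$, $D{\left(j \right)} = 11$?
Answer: $- \frac{22139800877}{1004946006272} \approx -0.022031$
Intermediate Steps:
$V{\left(L \right)} = 2800$ ($V{\left(L \right)} = 8 \cdot 350 = 2800$)
$S = \frac{1}{304256} \approx 3.2867 \cdot 10^{-6}$
$b{\left(A,B \right)} = \frac{-252 + B}{11 + A}$ ($b{\left(A,B \right)} = \frac{B - 252}{A + 11} = \frac{-252 + B}{11 + A}$)
$\frac{V{\left(85 \right)}}{-127037} + \frac{S}{b{\left(700,486 \right)}} = \frac{2800}{-127037} + \frac{1}{304256 \frac{-252 + 486}{11 + 700}} = 2800 \left(- \frac{1}{127037}\right) + \frac{1}{304256 \cdot \frac{1}{711} \cdot 234} = - \frac{2800}{127037} + \frac{1}{304256 \cdot \frac{1}{711} \cdot 234} = - \frac{2800}{127037} + \frac{1}{304256 \cdot \frac{26}{79}} = - \frac{2800}{127037} + \frac{1}{304256} \cdot \frac{79}{26} = - \frac{2800}{127037} + \frac{79}{7910656} = - \frac{22139800877}{1004946006272}$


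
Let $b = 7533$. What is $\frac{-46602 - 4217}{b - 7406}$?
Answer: $- \frac{50819}{127} \approx -400.15$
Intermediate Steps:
$\frac{-46602 - 4217}{b - 7406} = \frac{-46602 - 4217}{7533 - 7406} = - \frac{50819}{7533 - 7406} = - \frac{50819}{127}$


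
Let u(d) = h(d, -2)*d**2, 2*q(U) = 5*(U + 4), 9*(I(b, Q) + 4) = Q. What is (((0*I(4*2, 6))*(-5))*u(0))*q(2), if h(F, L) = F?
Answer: 0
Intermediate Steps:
I(b, Q) = -4 + Q/9
q(U) = 10 + 5*U/2 (q(U) = (5*(U + 4))/2 = (5*(4 + U))/2 = (20 + 5*U)/2 = 10 + 5*U/2)
u(d) = d**3 (u(d) = d*d**2 = d**3)
(((0*I(4*2, 6))*(-5))*u(0))*q(2) = (((0*(-4 + (1/9)*6))*(-5))*0**3)*(10 + (5/2)*2) = (((0*(-4 + 2/3))*(-5))*0)*(10 + 5) = (((0*(-10/3))*(-5))*0)*15 = ((0*(-5))*0)*15 = (0*0)*15 = 0*15 = 0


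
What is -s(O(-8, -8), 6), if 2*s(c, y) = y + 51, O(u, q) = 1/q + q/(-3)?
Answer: -57/2 ≈ -28.500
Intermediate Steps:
O(u, q) = 1/q - q/3 (O(u, q) = 1/q + q*(-1/3) = 1/q - q/3)
s(c, y) = 51/2 + y/2 (s(c, y) = (y + 51)/2 = (51 + y)/2 = 51/2 + y/2)
-s(O(-8, -8), 6) = -(51/2 + (1/2)*6) = -(51/2 + 3) = -1*57/2 = -57/2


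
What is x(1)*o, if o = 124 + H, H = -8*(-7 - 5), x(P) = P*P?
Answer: 220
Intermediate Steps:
x(P) = P²
H = 96 (H = -8*(-12) = 96)
o = 220 (o = 124 + 96 = 220)
x(1)*o = 1²*220 = 1*220 = 220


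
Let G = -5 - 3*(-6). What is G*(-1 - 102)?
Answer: -1339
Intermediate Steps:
G = 13 (G = -5 + 18 = 13)
G*(-1 - 102) = 13*(-1 - 102) = 13*(-103) = -1339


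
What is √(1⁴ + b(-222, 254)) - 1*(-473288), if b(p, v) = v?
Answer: 473288 + √255 ≈ 4.7330e+5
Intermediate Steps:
√(1⁴ + b(-222, 254)) - 1*(-473288) = √(1⁴ + 254) - 1*(-473288) = √(1 + 254) + 473288 = √255 + 473288 = 473288 + √255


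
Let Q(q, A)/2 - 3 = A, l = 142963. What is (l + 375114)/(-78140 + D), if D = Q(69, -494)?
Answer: -518077/79122 ≈ -6.5478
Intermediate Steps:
Q(q, A) = 6 + 2*A
D = -982 (D = 6 + 2*(-494) = 6 - 988 = -982)
(l + 375114)/(-78140 + D) = (142963 + 375114)/(-78140 - 982) = 518077/(-79122) = 518077*(-1/79122) = -518077/79122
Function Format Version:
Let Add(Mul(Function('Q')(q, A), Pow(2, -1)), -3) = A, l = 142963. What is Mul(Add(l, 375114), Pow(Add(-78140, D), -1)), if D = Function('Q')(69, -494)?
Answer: Rational(-518077, 79122) ≈ -6.5478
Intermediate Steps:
Function('Q')(q, A) = Add(6, Mul(2, A))
D = -982 (D = Add(6, Mul(2, -494)) = Add(6, -988) = -982)
Mul(Add(l, 375114), Pow(Add(-78140, D), -1)) = Mul(Add(142963, 375114), Pow(Add(-78140, -982), -1)) = Mul(518077, Pow(-79122, -1)) = Mul(518077, Rational(-1, 79122)) = Rational(-518077, 79122)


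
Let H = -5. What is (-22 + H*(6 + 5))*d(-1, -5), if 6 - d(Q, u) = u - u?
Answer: -462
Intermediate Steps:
d(Q, u) = 6 (d(Q, u) = 6 - (u - u) = 6 - 1*0 = 6 + 0 = 6)
(-22 + H*(6 + 5))*d(-1, -5) = (-22 - 5*(6 + 5))*6 = (-22 - 5*11)*6 = (-22 - 55)*6 = -77*6 = -462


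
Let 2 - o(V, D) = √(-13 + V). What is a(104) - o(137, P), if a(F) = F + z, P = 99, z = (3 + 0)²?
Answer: 111 + 2*√31 ≈ 122.14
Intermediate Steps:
z = 9 (z = 3² = 9)
o(V, D) = 2 - √(-13 + V)
a(F) = 9 + F (a(F) = F + 9 = 9 + F)
a(104) - o(137, P) = (9 + 104) - (2 - √(-13 + 137)) = 113 - (2 - √124) = 113 - (2 - 2*√31) = 113 + (-2 + 2*√31) = 111 + 2*√31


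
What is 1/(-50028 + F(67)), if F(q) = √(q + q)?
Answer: -25014/1251400325 - √134/2502800650 ≈ -1.9993e-5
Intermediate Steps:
F(q) = √2*√q (F(q) = √(2*q) = √2*√q)
1/(-50028 + F(67)) = 1/(-50028 + √2*√67) = 1/(-50028 + √134)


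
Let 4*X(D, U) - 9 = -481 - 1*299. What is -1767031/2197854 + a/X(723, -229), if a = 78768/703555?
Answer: -319734125686181/397401970939290 ≈ -0.80456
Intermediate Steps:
X(D, U) = -771/4 (X(D, U) = 9/4 + (-481 - 1*299)/4 = 9/4 + (-481 - 299)/4 = 9/4 + (1/4)*(-780) = 9/4 - 195 = -771/4)
a = 78768/703555 (a = 78768*(1/703555) = 78768/703555 ≈ 0.11196)
-1767031/2197854 + a/X(723, -229) = -1767031/2197854 + 78768/(703555*(-771/4)) = -1767031*1/2197854 + (78768/703555)*(-4/771) = -1767031/2197854 - 105024/180813635 = -319734125686181/397401970939290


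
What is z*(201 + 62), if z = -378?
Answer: -99414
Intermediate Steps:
z*(201 + 62) = -378*(201 + 62) = -378*263 = -99414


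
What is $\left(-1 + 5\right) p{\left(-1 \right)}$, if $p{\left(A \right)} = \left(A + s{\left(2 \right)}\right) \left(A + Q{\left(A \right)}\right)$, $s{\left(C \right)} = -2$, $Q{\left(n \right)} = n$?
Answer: $24$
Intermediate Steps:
$p{\left(A \right)} = 2 A \left(-2 + A\right)$ ($p{\left(A \right)} = \left(A - 2\right) \left(A + A\right) = \left(-2 + A\right) 2 A = 2 A \left(-2 + A\right)$)
$\left(-1 + 5\right) p{\left(-1 \right)} = \left(-1 + 5\right) 2 \left(-1\right) \left(-2 - 1\right) = 4 \cdot 2 \left(-1\right) \left(-3\right) = 4 \cdot 6 = 24$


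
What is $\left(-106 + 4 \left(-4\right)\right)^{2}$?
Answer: $14884$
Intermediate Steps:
$\left(-106 + 4 \left(-4\right)\right)^{2} = \left(-106 - 16\right)^{2} = \left(-122\right)^{2} = 14884$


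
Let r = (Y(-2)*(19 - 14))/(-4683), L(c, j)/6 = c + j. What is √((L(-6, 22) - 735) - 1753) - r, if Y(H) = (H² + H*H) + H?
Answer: 10/1561 + 2*I*√598 ≈ 0.0064062 + 48.908*I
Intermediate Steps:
Y(H) = H + 2*H² (Y(H) = (H² + H²) + H = 2*H² + H = H + 2*H²)
L(c, j) = 6*c + 6*j (L(c, j) = 6*(c + j) = 6*c + 6*j)
r = -10/1561 (r = ((-2*(1 + 2*(-2)))*(19 - 14))/(-4683) = (-2*(1 - 4)*5)*(-1/4683) = (-2*(-3)*5)*(-1/4683) = (6*5)*(-1/4683) = 30*(-1/4683) = -10/1561 ≈ -0.0064062)
√((L(-6, 22) - 735) - 1753) - r = √(((6*(-6) + 6*22) - 735) - 1753) - 1*(-10/1561) = √(((-36 + 132) - 735) - 1753) + 10/1561 = √((96 - 735) - 1753) + 10/1561 = √(-639 - 1753) + 10/1561 = √(-2392) + 10/1561 = 2*I*√598 + 10/1561 = 10/1561 + 2*I*√598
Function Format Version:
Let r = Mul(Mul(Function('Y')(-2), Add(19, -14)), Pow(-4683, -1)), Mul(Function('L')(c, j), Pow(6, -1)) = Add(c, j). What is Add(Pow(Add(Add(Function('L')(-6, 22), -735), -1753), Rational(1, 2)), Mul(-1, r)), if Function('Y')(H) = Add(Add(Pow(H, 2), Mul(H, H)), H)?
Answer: Add(Rational(10, 1561), Mul(2, I, Pow(598, Rational(1, 2)))) ≈ Add(0.0064062, Mul(48.908, I))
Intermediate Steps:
Function('Y')(H) = Add(H, Mul(2, Pow(H, 2))) (Function('Y')(H) = Add(Add(Pow(H, 2), Pow(H, 2)), H) = Add(Mul(2, Pow(H, 2)), H) = Add(H, Mul(2, Pow(H, 2))))
Function('L')(c, j) = Add(Mul(6, c), Mul(6, j)) (Function('L')(c, j) = Mul(6, Add(c, j)) = Add(Mul(6, c), Mul(6, j)))
r = Rational(-10, 1561) (r = Mul(Mul(Mul(-2, Add(1, Mul(2, -2))), Add(19, -14)), Pow(-4683, -1)) = Mul(Mul(Mul(-2, Add(1, -4)), 5), Rational(-1, 4683)) = Mul(Mul(Mul(-2, -3), 5), Rational(-1, 4683)) = Mul(Mul(6, 5), Rational(-1, 4683)) = Mul(30, Rational(-1, 4683)) = Rational(-10, 1561) ≈ -0.0064062)
Add(Pow(Add(Add(Function('L')(-6, 22), -735), -1753), Rational(1, 2)), Mul(-1, r)) = Add(Pow(Add(Add(Add(Mul(6, -6), Mul(6, 22)), -735), -1753), Rational(1, 2)), Mul(-1, Rational(-10, 1561))) = Add(Pow(Add(Add(Add(-36, 132), -735), -1753), Rational(1, 2)), Rational(10, 1561)) = Add(Pow(Add(Add(96, -735), -1753), Rational(1, 2)), Rational(10, 1561)) = Add(Pow(Add(-639, -1753), Rational(1, 2)), Rational(10, 1561)) = Add(Pow(-2392, Rational(1, 2)), Rational(10, 1561)) = Add(Mul(2, I, Pow(598, Rational(1, 2))), Rational(10, 1561)) = Add(Rational(10, 1561), Mul(2, I, Pow(598, Rational(1, 2))))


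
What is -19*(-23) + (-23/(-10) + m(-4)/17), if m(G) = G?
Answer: 74641/170 ≈ 439.06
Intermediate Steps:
-19*(-23) + (-23/(-10) + m(-4)/17) = -19*(-23) + (-23/(-10) - 4/17) = 437 + (-23*(-⅒) - 4*1/17) = 437 + (23/10 - 4/17) = 437 + 351/170 = 74641/170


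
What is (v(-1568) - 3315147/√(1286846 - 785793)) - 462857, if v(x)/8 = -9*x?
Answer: -349961 - 3315147*√501053/501053 ≈ -3.5464e+5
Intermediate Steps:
v(x) = -72*x (v(x) = 8*(-9*x) = -72*x)
(v(-1568) - 3315147/√(1286846 - 785793)) - 462857 = (-72*(-1568) - 3315147/√(1286846 - 785793)) - 462857 = (112896 - 3315147*√501053/501053) - 462857 = -349961 - 3315147*√501053/501053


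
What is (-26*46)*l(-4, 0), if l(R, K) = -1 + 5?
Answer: -4784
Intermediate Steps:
l(R, K) = 4
(-26*46)*l(-4, 0) = -26*46*4 = -1196*4 = -4784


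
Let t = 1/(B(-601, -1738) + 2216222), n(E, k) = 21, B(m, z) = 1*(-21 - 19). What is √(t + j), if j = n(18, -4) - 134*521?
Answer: 15*I*√1523492058784174/2216182 ≈ 264.18*I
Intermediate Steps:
B(m, z) = -40 (B(m, z) = 1*(-40) = -40)
j = -69793 (j = 21 - 134*521 = 21 - 69814 = -69793)
t = 1/2216182 (t = 1/(-40 + 2216222) = 1/2216182 ≈ 4.5123e-7)
√(t + j) = √(1/2216182 - 69793) = √(-154673990325/2216182) = 15*I*√1523492058784174/2216182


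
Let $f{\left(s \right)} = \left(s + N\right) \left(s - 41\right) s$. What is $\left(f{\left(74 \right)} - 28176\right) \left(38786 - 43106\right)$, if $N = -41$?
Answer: $-226411200$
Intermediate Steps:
$f{\left(s \right)} = s \left(-41 + s\right)^{2}$ ($f{\left(s \right)} = \left(s - 41\right) \left(s - 41\right) s = \left(-41 + s\right) \left(-41 + s\right) s = \left(-41 + s\right)^{2} s = s \left(-41 + s\right)^{2}$)
$\left(f{\left(74 \right)} - 28176\right) \left(38786 - 43106\right) = \left(74 \left(1681 + 74^{2} - 6068\right) - 28176\right) \left(38786 - 43106\right) = \left(74 \left(1681 + 5476 - 6068\right) - 28176\right) \left(-4320\right) = \left(74 \cdot 1089 - 28176\right) \left(-4320\right) = \left(80586 - 28176\right) \left(-4320\right) = 52410 \left(-4320\right) = -226411200$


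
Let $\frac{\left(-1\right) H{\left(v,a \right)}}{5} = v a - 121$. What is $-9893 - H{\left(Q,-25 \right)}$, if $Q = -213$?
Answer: $16127$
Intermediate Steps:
$H{\left(v,a \right)} = 605 - 5 a v$ ($H{\left(v,a \right)} = - 5 \left(v a - 121\right) = - 5 \left(a v - 121\right) = - 5 \left(-121 + a v\right) = 605 - 5 a v$)
$-9893 - H{\left(Q,-25 \right)} = -9893 - \left(605 - \left(-125\right) \left(-213\right)\right) = -9893 - \left(605 - 26625\right) = -9893 - -26020 = -9893 + 26020 = 16127$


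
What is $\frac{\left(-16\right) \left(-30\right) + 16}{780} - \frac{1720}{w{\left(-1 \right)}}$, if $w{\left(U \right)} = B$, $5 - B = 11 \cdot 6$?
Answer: $\frac{342964}{11895} \approx 28.833$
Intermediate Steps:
$B = -61$ ($B = 5 - 11 \cdot 6 = 5 - 66 = -61$)
$w{\left(U \right)} = -61$
$\frac{\left(-16\right) \left(-30\right) + 16}{780} - \frac{1720}{w{\left(-1 \right)}} = \frac{\left(-16\right) \left(-30\right) + 16}{780} - \frac{1720}{-61} = \left(480 + 16\right) \frac{1}{780} - - \frac{1720}{61} = 496 \cdot \frac{1}{780} + \frac{1720}{61} = \frac{124}{195} + \frac{1720}{61} = \frac{342964}{11895}$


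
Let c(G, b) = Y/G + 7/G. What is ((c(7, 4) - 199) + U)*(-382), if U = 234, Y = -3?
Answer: -95118/7 ≈ -13588.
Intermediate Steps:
c(G, b) = 4/G (c(G, b) = -3/G + 7/G = 4/G)
((c(7, 4) - 199) + U)*(-382) = ((4/7 - 199) + 234)*(-382) = (-1389/7 + 234)*(-382) = (249/7)*(-382) = -95118/7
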